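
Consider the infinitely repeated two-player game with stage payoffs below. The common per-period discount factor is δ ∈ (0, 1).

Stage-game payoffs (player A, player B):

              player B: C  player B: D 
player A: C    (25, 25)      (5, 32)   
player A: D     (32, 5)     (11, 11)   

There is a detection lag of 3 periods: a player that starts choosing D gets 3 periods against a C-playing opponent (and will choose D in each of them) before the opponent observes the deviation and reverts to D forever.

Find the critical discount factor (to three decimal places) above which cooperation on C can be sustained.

0.693

The best deviation is to choose D for all 3 undetected periods, earning 32 each, then 11 forever once detected.
Deviation value: 32(1−δ^3)/(1−δ) + 11δ^3/(1−δ); cooperation value: 25/(1−δ).
IC: 25 ≥ 32(1−δ^3) + 11δ^3 = 32 − 21δ^3.
So δ^3 ≥ 7/21 = 1/3, giving δ ≥ (1/3)^(1/3) ≈ 0.693.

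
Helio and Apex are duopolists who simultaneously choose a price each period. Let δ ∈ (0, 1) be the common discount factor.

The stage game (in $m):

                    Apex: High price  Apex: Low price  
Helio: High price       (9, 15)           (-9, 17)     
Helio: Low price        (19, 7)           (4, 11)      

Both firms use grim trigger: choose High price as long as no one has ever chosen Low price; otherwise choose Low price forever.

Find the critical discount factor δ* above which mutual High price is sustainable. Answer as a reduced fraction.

2/3

For Helio: deviation gain 19−9 = 10, per-period punishment loss 9−4 = 5. IC gives δ ≥ 10/15 = 2/3.
For Apex: gain 2, loss 4 per period, so δ ≥ 2/6 = 1/3.
The tighter constraint is Helio's, so cooperation needs δ ≥ 2/3.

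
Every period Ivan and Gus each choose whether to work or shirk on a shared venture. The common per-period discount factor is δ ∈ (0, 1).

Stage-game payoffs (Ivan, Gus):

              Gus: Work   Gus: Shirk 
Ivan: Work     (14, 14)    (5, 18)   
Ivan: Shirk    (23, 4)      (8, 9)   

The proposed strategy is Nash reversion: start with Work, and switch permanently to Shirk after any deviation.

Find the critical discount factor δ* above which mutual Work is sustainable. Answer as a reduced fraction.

Ivan: cooperation gives 14 each period; deviation gives 23 once then 8 forever.
  14/(1−δ) ≥ 23 + 8δ/(1−δ) ⇒ δ ≥ 9/15 = 3/5.
Gus: cooperation gives 14 each period; deviation gives 18 once then 9 forever.
  δ ≥ 4/9.
Both must hold, so the binding constraint is Ivan's: δ ≥ 3/5.

3/5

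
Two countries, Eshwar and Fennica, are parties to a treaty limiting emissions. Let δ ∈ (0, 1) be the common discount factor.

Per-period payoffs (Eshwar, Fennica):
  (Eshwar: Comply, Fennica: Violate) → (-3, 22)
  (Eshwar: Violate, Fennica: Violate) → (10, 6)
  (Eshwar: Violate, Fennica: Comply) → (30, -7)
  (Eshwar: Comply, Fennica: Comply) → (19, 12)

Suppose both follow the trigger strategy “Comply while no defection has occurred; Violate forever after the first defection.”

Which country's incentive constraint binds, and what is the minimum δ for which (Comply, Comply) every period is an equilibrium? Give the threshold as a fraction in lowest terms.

For Eshwar: deviation gain 30−19 = 11, per-period punishment loss 19−10 = 9. IC gives δ ≥ 11/20.
For Fennica: gain 10, loss 6 per period, so δ ≥ 10/16 = 5/8.
The tighter constraint is Fennica's, so cooperation needs δ ≥ 5/8.

Fennica; δ ≥ 5/8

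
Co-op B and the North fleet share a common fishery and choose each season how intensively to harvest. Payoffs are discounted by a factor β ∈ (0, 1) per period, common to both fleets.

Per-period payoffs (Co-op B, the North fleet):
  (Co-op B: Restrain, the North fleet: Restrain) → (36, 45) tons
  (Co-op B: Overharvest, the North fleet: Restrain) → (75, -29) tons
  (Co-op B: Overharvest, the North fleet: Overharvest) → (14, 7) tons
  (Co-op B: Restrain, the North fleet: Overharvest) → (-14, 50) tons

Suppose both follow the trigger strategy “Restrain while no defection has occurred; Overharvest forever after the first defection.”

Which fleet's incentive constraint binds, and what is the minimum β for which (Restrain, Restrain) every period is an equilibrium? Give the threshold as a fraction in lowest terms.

Co-op B; β ≥ 39/61

For Co-op B: deviation gain 75−36 = 39, per-period punishment loss 36−14 = 22. IC gives β ≥ 39/61.
For the North fleet: gain 5, loss 38 per period, so β ≥ 5/43.
The tighter constraint is Co-op B's, so cooperation needs β ≥ 39/61.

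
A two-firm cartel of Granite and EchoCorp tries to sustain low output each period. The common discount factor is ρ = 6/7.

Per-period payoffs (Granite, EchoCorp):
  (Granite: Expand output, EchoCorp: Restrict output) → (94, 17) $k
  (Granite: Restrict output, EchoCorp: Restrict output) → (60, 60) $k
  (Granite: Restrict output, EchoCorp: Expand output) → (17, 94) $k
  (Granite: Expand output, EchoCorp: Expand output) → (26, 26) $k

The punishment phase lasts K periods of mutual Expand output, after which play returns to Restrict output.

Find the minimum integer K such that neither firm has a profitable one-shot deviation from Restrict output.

2

IC: ρ(1−ρ^K)/(1−ρ) ≥ (94−60)/(60−26) = 1.
With ρ = 6/7: need 1 − ρ^K ≥ 1·(1−6/7)/(6/7), i.e. ρ^K ≤ 0.8333.
Since (6/7)^1 = 0.8571 and (6/7)^2 = 0.7347, the smallest such K is 2.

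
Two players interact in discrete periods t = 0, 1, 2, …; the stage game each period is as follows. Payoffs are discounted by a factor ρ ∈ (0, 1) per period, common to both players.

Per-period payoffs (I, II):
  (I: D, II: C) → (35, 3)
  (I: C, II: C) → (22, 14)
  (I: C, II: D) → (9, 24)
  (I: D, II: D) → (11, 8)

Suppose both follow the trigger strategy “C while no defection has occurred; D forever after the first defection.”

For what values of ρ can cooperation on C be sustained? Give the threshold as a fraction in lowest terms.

For I: deviation gain 35−22 = 13, per-period punishment loss 22−11 = 11. IC gives ρ ≥ 13/24.
For II: gain 10, loss 6 per period, so ρ ≥ 10/16 = 5/8.
The tighter constraint is II's, so cooperation needs ρ ≥ 5/8.

5/8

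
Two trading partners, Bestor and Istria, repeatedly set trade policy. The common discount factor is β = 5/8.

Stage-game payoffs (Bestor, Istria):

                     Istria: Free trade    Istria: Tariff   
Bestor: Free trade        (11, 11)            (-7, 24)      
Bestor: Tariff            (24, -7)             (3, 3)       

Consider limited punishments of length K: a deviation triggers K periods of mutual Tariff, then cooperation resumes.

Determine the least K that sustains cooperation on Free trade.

IC: β(1−β^K)/(1−β) ≥ (24−11)/(11−3) = 13/8.
With β = 5/8: need 1 − β^K ≥ 13/8·(1−5/8)/(5/8), i.e. β^K ≤ 0.0250.
Since (5/8)^7 = 0.0373 and (5/8)^8 = 0.0233, the smallest such K is 8.

8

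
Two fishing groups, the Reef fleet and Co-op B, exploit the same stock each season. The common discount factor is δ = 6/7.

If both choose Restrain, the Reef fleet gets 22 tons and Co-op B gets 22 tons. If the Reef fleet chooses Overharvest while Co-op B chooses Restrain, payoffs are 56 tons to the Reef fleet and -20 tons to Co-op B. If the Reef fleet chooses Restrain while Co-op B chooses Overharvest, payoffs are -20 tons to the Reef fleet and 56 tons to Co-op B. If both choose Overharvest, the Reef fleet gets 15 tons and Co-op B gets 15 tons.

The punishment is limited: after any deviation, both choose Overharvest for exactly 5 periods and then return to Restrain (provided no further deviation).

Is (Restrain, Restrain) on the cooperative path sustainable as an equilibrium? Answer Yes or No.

A one-shot deviation gives 56 now, then 15 for 5 periods, then back to 22.
Gain from deviating: (56−22) today; loss: (22−15) in each of the next 5 periods.
No-deviation condition: (22−15)(δ+…+δ^5) ≥ 56−22, i.e. δ+…+δ^5 ≥ 34/7.
At δ = 6/7: δ+…+δ^5 = 3.2240 < 4.8571.
So cooperation is not sustainable.

No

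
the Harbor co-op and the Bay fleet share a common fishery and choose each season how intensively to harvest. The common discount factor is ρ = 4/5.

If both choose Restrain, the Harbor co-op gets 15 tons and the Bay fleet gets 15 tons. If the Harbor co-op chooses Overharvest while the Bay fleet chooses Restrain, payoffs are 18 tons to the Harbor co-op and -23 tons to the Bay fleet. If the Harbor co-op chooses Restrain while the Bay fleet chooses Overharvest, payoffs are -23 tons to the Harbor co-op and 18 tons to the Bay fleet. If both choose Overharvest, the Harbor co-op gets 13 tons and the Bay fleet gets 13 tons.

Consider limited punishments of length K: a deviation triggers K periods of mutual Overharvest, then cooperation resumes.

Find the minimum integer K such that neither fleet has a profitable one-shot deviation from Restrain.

3

No profitable deviation requires (15−13)(ρ+…+ρ^K) ≥ 18−15, i.e. ρ+…+ρ^K ≥ 3/2 ≈ 1.5000.
With ρ = 4/5, the partial sums are K=1: 0.8000, K=2: 1.4400, K=3: 1.9520.
K = 3 is the first length at which the sum reaches 1.5000.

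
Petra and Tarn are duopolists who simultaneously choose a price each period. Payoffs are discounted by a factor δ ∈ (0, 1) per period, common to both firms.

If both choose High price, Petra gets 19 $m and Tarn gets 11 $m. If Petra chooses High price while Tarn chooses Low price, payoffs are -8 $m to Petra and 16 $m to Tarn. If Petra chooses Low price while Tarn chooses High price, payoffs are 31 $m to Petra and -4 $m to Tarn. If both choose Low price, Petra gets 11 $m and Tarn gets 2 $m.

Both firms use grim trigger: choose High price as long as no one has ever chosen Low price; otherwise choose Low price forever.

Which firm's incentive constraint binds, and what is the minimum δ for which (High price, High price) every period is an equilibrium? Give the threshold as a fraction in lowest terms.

Petra; δ ≥ 3/5

For Petra: deviation gain 31−19 = 12, per-period punishment loss 19−11 = 8. IC gives δ ≥ 12/20 = 3/5.
For Tarn: gain 5, loss 9 per period, so δ ≥ 5/14.
The tighter constraint is Petra's, so cooperation needs δ ≥ 3/5.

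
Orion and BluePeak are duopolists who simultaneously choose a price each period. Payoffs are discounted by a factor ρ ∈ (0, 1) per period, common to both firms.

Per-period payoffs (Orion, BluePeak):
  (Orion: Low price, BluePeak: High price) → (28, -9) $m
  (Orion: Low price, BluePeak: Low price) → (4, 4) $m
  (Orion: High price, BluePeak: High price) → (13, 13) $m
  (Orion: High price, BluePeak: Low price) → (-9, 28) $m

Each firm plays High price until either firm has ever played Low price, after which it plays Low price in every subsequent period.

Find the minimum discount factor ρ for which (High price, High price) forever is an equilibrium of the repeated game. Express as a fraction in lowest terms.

5/8

Under grim trigger the critical discount factor is (T−C)/(T−P) with T = 28, C = 13, P = 4.
ρ* = (28−13)/(28−4) = 15/24 = 5/8.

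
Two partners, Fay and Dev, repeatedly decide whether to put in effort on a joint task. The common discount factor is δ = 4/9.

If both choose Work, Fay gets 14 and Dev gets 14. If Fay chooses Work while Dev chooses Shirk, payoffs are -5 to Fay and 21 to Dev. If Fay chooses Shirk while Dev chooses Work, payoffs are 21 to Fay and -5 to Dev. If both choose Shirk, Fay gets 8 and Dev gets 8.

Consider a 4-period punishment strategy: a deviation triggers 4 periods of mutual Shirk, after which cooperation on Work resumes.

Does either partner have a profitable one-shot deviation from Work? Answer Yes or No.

Yes

A one-shot deviation gives 21 now, then 8 for 4 periods, then back to 14.
Gain from deviating: (21−14) today; loss: (14−8) in each of the next 4 periods.
No-deviation condition: (14−8)(δ+…+δ^4) ≥ 21−14, i.e. δ+…+δ^4 ≥ 7/6.
At δ = 4/9: δ+…+δ^4 = 0.7688 < 1.1667.
So cooperation is not sustainable.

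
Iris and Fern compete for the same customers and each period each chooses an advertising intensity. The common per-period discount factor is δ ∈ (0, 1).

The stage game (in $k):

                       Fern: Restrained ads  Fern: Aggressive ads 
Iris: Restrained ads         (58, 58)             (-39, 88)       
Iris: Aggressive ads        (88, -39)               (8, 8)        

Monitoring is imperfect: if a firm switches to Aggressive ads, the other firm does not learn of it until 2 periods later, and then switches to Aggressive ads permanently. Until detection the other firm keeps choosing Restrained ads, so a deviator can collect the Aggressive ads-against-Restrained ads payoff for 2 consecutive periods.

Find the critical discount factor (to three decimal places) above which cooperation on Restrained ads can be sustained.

0.612

The best deviation is to choose Aggressive ads for all 2 undetected periods, earning 88 each, then 8 forever once detected.
Deviation value: 88(1−δ^2)/(1−δ) + 8δ^2/(1−δ); cooperation value: 58/(1−δ).
IC: 58 ≥ 88(1−δ^2) + 8δ^2 = 88 − 80δ^2.
So δ^2 ≥ 30/80 = 3/8, giving δ ≥ (3/8)^(1/2) ≈ 0.612.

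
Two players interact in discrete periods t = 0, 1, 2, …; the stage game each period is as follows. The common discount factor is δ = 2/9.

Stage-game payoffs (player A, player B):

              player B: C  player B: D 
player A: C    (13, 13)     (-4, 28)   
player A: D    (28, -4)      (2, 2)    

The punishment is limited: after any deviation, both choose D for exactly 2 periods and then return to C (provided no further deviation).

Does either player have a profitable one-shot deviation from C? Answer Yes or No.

IC: δ+…+δ^2 ≥ (28−13)/(13−2) = 15/11.
At δ = 2/9: partial sum = 0.2716 < 1.3636. Cooperation not sustainable.

Yes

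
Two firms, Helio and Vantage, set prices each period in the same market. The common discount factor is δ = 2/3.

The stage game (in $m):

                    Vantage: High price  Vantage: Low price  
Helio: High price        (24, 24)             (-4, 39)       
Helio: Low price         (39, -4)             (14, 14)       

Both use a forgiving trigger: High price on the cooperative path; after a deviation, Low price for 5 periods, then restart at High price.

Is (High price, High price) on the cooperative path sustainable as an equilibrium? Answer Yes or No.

IC: δ+…+δ^5 ≥ (39−24)/(24−14) = 3/2.
At δ = 2/3: partial sum = 1.7366 ≥ 1.5000. Cooperation sustainable.

Yes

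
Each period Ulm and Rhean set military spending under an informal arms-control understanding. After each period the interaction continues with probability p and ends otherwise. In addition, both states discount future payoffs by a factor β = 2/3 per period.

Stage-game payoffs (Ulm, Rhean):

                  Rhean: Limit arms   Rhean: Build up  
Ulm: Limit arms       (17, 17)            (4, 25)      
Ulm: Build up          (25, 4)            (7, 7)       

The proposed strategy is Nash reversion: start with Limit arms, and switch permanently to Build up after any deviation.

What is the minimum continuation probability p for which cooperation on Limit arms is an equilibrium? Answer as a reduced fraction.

2/3

Expected continuation weight on next period's payoff is β·p = 2/3·p, which plays the role of the discount factor.
Cooperation requires 2/3·p ≥ (25−17)/(25−7) = 4/9, hence p ≥ 2/3.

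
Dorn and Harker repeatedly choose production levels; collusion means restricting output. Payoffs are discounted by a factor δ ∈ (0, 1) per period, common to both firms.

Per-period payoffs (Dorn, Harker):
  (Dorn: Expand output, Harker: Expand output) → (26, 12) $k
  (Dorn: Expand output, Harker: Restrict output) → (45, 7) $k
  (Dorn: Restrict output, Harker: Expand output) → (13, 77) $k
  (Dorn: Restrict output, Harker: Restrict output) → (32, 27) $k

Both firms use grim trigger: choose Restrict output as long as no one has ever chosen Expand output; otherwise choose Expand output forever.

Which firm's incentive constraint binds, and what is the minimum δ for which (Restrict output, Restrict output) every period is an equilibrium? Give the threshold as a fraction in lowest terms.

Dorn: cooperation gives 32 each period; deviation gives 45 once then 26 forever.
  32/(1−δ) ≥ 45 + 26δ/(1−δ) ⇒ δ ≥ 13/19.
Harker: cooperation gives 27 each period; deviation gives 77 once then 12 forever.
  δ ≥ 50/65 = 10/13.
Both must hold, so the binding constraint is Harker's: δ ≥ 10/13.

Harker; δ ≥ 10/13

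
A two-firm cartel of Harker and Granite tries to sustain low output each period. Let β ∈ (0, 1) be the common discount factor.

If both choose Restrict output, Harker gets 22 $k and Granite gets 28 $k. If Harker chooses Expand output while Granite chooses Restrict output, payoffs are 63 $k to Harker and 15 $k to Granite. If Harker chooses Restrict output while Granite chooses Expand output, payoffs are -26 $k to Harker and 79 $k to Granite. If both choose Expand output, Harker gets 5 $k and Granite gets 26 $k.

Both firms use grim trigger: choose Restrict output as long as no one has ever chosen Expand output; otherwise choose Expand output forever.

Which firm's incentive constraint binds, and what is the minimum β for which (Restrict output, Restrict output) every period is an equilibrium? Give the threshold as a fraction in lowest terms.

Harker's threshold: (63−22)/(63−5) = 41/58.
Granite's threshold: (79−28)/(79−26) = 51/53.
41/58 < 51/53, so Granite binds and β* = 51/53.

Granite; β ≥ 51/53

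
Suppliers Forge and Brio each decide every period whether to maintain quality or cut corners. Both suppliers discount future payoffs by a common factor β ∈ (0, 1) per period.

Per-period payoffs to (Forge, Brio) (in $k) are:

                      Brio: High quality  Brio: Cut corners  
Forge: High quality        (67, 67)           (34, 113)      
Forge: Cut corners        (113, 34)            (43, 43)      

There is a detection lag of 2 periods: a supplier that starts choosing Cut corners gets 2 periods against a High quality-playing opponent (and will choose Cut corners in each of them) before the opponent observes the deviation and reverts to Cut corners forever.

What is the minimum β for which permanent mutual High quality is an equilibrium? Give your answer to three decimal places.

0.811

The best deviation is to choose Cut corners for all 2 undetected periods, earning 113 each, then 43 forever once detected.
Deviation value: 113(1−β^2)/(1−β) + 43β^2/(1−β); cooperation value: 67/(1−β).
IC: 67 ≥ 113(1−β^2) + 43β^2 = 113 − 70β^2.
So β^2 ≥ 46/70 = 23/35, giving β ≥ (23/35)^(1/2) ≈ 0.811.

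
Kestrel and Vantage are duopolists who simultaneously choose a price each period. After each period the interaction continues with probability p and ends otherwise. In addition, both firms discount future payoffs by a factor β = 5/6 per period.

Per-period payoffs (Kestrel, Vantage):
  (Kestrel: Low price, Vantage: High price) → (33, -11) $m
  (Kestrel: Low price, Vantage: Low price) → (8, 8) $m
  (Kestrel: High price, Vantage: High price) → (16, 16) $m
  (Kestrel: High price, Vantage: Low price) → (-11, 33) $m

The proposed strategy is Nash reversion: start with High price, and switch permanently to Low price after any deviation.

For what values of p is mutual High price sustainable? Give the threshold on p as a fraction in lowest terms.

102/125

Expected continuation weight on next period's payoff is β·p = 5/6·p, which plays the role of the discount factor.
Cooperation requires 5/6·p ≥ (33−16)/(33−8) = 17/25, hence p ≥ 102/125.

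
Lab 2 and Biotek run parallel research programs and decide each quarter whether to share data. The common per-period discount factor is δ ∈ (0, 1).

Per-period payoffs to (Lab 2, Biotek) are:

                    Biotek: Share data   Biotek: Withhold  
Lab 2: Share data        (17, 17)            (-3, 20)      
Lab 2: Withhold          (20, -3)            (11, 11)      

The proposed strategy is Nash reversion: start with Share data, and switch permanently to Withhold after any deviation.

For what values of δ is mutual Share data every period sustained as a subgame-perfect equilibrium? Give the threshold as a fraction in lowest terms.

1/3

17/(1−δ) ≥ 20 + 11δ/(1−δ)
17 ≥ 20 − 9δ
δ ≥ 3/9 = 1/3.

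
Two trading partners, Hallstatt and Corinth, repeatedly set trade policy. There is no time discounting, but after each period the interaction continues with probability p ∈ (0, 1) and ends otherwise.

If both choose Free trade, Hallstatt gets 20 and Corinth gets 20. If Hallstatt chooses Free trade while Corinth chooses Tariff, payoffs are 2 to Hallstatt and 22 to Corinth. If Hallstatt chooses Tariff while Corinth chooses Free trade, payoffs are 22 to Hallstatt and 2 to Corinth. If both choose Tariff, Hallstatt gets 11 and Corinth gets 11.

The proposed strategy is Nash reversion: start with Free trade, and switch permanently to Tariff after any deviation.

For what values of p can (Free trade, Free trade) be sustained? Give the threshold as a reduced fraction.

Expected cooperation value is 20 + p·20 + p²·20 + … = 20/(1−p); deviation gives 22 + p·11/(1−p).
20 ≥ 22(1−p) + 11p ⇒ 11p ≥ 2 ⇒ p ≥ 2/11.

2/11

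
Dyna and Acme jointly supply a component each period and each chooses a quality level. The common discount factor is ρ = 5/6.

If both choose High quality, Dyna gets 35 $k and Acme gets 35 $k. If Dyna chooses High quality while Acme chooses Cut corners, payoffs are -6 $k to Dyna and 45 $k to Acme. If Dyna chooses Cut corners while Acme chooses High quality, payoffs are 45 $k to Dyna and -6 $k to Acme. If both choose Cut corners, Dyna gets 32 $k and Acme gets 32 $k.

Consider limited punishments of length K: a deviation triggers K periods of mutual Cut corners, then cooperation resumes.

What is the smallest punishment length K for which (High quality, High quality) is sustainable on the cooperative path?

IC: ρ(1−ρ^K)/(1−ρ) ≥ (45−35)/(35−32) = 10/3.
With ρ = 5/6: need 1 − ρ^K ≥ 10/3·(1−5/6)/(5/6), i.e. ρ^K ≤ 0.3333.
Since (5/6)^6 = 0.3349 and (5/6)^7 = 0.2791, the smallest such K is 7.

7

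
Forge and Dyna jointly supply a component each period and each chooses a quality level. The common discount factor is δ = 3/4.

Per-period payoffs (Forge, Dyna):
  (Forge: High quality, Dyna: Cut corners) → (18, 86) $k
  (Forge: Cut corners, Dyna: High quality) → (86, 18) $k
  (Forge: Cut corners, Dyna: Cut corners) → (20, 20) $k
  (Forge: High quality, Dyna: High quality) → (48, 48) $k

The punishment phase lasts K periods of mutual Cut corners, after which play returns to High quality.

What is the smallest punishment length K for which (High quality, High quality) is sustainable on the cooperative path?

Need Σ_{k=1}^{K} δ^k ≥ (86−48)/(48−20) = 1.3571 at δ = 3/4.
At K = 2 the sum is 1.3125 < 1.3571; at K = 3 it is 1.7344 ≥ 1.3571.
So the minimum punishment length is K = 3.

3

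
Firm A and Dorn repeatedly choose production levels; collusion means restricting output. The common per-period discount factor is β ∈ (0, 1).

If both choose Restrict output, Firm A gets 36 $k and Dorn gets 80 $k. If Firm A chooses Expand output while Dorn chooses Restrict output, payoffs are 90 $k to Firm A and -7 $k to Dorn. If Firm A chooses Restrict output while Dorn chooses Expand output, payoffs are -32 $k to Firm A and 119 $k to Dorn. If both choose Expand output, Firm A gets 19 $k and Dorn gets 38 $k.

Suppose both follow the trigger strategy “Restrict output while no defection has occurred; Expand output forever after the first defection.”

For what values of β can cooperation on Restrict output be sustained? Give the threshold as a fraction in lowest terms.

54/71

For Firm A: deviation gain 90−36 = 54, per-period punishment loss 36−19 = 17. IC gives β ≥ 54/71.
For Dorn: gain 39, loss 42 per period, so β ≥ 39/81 = 13/27.
The tighter constraint is Firm A's, so cooperation needs β ≥ 54/71.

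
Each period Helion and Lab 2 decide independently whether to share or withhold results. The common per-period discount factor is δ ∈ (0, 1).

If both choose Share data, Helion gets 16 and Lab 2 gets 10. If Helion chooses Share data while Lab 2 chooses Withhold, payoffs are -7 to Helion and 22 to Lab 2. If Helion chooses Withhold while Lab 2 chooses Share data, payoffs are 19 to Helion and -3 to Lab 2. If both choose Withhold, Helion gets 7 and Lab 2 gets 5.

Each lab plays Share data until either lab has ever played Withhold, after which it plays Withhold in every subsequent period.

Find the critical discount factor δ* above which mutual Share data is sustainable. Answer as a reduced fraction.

12/17

For Helion: deviation gain 19−16 = 3, per-period punishment loss 16−7 = 9. IC gives δ ≥ 3/12 = 1/4.
For Lab 2: gain 12, loss 5 per period, so δ ≥ 12/17.
The tighter constraint is Lab 2's, so cooperation needs δ ≥ 12/17.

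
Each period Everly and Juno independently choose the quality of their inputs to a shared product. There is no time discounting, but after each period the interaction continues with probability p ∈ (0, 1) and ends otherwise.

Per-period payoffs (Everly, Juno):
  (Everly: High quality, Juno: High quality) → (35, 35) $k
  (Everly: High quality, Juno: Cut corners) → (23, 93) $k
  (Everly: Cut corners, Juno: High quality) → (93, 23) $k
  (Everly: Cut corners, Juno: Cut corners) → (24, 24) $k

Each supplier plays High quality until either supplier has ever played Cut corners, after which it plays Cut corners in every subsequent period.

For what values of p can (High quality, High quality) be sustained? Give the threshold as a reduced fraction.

58/69

With no time discounting, the continuation probability p plays the role of the discount factor.
Grim-trigger IC: 35/(1−p) ≥ 93 + 24p/(1−p) ⇒ p ≥ (93−35)/(93−24) = 58/69.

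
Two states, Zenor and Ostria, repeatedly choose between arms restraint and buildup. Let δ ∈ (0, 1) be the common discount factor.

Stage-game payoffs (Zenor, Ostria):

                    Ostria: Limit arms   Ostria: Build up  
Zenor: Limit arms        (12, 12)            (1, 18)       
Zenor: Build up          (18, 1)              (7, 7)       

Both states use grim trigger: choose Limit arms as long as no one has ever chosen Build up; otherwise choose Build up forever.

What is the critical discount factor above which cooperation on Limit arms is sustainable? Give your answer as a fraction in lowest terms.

Under grim trigger the critical discount factor is (T−C)/(T−P) with T = 18, C = 12, P = 7.
δ* = (18−12)/(18−7) = 6/11.

6/11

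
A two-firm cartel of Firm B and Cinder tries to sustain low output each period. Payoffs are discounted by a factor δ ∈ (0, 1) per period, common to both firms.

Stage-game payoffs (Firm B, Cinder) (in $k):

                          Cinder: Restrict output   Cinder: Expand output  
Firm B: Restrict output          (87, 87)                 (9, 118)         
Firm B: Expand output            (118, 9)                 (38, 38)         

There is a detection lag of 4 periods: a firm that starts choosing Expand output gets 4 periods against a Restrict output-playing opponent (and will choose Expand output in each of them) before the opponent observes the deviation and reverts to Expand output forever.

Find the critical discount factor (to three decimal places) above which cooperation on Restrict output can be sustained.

0.789

Deviating for the 4 undetected periods gains 118−87 = 31 per period over cooperation, then loses 87−38 = 49 per period forever once punishment starts.
Gain: 31(1 + δ + … + δ^3); loss: 49·δ^4/(1−δ).
No profitable deviation ⇔ 31(1−δ^4) ≤ 49·δ^4, i.e. δ^4 ≥ 31/(31+49) = 31/80.
Hence δ ≥ (31/80)^(1/4) ≈ 0.789.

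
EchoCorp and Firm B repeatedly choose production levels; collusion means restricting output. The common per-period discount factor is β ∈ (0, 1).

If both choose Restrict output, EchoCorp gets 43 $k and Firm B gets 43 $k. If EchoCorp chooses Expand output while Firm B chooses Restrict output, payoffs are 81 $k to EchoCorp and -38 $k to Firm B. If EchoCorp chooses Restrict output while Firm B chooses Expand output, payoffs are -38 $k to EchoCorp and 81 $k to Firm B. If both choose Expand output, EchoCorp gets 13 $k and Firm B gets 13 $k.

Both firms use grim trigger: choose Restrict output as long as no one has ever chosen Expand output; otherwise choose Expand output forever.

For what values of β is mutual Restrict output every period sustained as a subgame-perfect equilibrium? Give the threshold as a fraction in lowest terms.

One-period gain from deviating is 81 − 43 = 38. The loss is 43 − 13 = 30 in every subsequent period, with present value 30·β/(1−β).
Deviation is unprofitable when 30·β/(1−β) ≥ 38, i.e. β/(1−β) ≥ 19/15.
Equivalently β ≥ 38/(38+30) = 19/34.

19/34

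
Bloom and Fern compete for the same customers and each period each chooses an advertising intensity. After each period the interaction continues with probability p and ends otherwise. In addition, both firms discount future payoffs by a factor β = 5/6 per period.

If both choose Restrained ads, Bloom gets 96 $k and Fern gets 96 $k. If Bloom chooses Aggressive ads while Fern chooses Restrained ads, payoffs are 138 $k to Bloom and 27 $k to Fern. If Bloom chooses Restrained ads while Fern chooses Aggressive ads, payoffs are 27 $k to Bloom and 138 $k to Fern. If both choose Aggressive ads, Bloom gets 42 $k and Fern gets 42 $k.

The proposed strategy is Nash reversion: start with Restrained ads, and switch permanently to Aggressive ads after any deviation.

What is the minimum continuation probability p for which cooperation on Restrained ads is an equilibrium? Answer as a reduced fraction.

With continuation probability p and discount β, the effective per-period discount factor is βp.
Grim-trigger IC: βp ≥ (138−96)/(138−42) = 7/16.
So p ≥ (7/16)/(5/6) = 21/40.

21/40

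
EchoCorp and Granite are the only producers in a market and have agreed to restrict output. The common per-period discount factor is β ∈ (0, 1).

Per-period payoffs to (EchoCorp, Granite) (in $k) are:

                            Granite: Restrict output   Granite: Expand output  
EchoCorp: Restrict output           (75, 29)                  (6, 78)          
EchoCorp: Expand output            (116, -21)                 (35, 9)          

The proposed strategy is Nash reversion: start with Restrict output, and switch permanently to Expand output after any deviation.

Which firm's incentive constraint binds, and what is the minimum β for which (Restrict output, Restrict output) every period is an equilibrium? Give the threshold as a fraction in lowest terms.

EchoCorp's threshold: (116−75)/(116−35) = 41/81.
Granite's threshold: (78−29)/(78−9) = 49/69.
41/81 < 49/69, so Granite binds and β* = 49/69.

Granite; β ≥ 49/69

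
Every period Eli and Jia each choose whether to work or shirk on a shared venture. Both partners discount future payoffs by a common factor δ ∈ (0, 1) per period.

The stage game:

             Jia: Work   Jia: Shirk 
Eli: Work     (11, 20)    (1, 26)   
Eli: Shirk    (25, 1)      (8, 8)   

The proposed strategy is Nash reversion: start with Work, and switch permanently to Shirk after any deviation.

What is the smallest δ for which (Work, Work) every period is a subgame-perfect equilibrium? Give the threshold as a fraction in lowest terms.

14/17

Eli: cooperation gives 11 each period; deviation gives 25 once then 8 forever.
  11/(1−δ) ≥ 25 + 8δ/(1−δ) ⇒ δ ≥ 14/17.
Jia: cooperation gives 20 each period; deviation gives 26 once then 8 forever.
  δ ≥ 6/18 = 1/3.
Both must hold, so the binding constraint is Eli's: δ ≥ 14/17.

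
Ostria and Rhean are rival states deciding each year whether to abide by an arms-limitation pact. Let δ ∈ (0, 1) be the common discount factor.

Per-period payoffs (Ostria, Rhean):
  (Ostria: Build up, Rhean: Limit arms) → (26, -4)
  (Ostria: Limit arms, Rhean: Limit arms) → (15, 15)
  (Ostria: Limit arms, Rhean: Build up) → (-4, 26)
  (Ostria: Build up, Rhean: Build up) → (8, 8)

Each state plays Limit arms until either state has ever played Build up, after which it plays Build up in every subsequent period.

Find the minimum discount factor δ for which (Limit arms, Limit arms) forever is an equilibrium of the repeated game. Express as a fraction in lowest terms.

Cooperation forever yields 15 each period: 15/(1−δ).
Deviating yields 26 once, then 8 forever: 26 + 8δ/(1−δ).
No profitable deviation requires 15/(1−δ) ≥ 26 + 8δ/(1−δ).
Multiplying by (1−δ): 15 ≥ 26(1−δ) + 8δ = 26 − 18δ.
So 18δ ≥ 11, i.e. δ ≥ 11/18.

11/18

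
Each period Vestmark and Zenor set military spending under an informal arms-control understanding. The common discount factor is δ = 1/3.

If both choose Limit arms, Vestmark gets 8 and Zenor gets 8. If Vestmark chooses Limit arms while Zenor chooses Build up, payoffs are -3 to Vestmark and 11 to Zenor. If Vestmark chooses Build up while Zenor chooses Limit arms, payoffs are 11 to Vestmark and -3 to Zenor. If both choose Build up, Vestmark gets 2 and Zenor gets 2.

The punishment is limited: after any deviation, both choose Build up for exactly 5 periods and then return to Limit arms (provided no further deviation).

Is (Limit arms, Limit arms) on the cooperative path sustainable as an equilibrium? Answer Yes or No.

IC: δ+…+δ^5 ≥ (11−8)/(8−2) = 1/2.
At δ = 1/3: partial sum = 0.4979 < 0.5000. Cooperation not sustainable.

No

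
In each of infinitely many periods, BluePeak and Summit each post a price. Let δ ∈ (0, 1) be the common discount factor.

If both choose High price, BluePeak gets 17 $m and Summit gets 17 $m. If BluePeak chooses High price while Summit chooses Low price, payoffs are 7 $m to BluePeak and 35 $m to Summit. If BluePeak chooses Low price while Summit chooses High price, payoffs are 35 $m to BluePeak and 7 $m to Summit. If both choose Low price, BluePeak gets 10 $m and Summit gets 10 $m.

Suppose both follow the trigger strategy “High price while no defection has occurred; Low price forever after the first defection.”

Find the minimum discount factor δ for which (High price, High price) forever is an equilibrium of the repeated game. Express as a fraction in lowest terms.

17/(1−δ) ≥ 35 + 10δ/(1−δ)
17 ≥ 35 − 25δ
δ ≥ 18/25.

18/25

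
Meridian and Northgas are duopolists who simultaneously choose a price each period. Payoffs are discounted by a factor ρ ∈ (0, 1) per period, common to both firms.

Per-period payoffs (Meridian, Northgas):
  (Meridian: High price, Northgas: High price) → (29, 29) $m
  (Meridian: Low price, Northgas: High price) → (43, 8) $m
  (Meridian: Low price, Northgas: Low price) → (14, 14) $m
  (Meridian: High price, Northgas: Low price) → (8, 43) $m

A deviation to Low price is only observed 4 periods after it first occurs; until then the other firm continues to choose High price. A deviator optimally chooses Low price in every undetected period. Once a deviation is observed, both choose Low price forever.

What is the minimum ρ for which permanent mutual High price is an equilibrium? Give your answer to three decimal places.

0.834

Deviating for the 4 undetected periods gains 43−29 = 14 per period over cooperation, then loses 29−14 = 15 per period forever once punishment starts.
Gain: 14(1 + ρ + … + ρ^3); loss: 15·ρ^4/(1−ρ).
No profitable deviation ⇔ 14(1−ρ^4) ≤ 15·ρ^4, i.e. ρ^4 ≥ 14/(14+15) = 14/29.
Hence ρ ≥ (14/29)^(1/4) ≈ 0.834.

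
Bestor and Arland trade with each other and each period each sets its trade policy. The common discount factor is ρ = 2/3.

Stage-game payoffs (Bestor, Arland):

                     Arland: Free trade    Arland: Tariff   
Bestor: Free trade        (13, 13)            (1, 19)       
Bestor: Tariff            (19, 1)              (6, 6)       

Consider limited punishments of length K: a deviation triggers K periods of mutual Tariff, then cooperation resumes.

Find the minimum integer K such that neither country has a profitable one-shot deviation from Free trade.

2

IC: ρ(1−ρ^K)/(1−ρ) ≥ (19−13)/(13−6) = 6/7.
With ρ = 2/3: need 1 − ρ^K ≥ 6/7·(1−2/3)/(2/3), i.e. ρ^K ≤ 0.5714.
Since (2/3)^1 = 0.6667 and (2/3)^2 = 0.4444, the smallest such K is 2.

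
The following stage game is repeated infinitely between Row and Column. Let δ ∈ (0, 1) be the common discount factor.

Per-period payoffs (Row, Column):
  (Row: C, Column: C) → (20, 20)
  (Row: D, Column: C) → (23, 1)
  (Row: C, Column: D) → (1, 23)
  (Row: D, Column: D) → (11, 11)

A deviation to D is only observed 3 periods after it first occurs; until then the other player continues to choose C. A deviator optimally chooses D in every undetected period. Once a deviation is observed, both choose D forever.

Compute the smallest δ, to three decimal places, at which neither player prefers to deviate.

0.630

Deviating for the 3 undetected periods gains 23−20 = 3 per period over cooperation, then loses 20−11 = 9 per period forever once punishment starts.
Gain: 3(1 + δ + … + δ^2); loss: 9·δ^3/(1−δ).
No profitable deviation ⇔ 3(1−δ^3) ≤ 9·δ^3, i.e. δ^3 ≥ 3/(3+9) = 1/4.
Hence δ ≥ (1/4)^(1/3) ≈ 0.630.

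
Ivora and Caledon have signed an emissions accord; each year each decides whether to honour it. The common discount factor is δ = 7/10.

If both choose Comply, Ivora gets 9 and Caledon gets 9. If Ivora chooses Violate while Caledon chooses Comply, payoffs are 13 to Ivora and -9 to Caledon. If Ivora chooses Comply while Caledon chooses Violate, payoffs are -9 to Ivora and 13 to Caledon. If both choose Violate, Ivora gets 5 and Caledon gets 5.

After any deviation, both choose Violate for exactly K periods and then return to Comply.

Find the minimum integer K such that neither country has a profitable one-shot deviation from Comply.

2

IC: δ(1−δ^K)/(1−δ) ≥ (13−9)/(9−5) = 1.
With δ = 7/10: need 1 − δ^K ≥ 1·(1−7/10)/(7/10), i.e. δ^K ≤ 0.5714.
Since (7/10)^1 = 0.7000 and (7/10)^2 = 0.4900, the smallest such K is 2.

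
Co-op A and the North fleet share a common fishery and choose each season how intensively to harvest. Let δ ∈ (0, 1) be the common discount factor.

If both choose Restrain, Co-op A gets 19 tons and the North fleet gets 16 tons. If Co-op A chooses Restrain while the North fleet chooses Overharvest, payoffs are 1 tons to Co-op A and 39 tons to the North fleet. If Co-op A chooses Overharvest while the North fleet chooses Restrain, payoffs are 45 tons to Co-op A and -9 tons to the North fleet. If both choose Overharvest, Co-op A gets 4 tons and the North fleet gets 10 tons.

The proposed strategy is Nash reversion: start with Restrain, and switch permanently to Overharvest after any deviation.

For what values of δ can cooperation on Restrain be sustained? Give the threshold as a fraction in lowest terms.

23/29

Co-op A: cooperation gives 19 each period; deviation gives 45 once then 4 forever.
  19/(1−δ) ≥ 45 + 4δ/(1−δ) ⇒ δ ≥ 26/41.
the North fleet: cooperation gives 16 each period; deviation gives 39 once then 10 forever.
  δ ≥ 23/29.
Both must hold, so the binding constraint is the North fleet's: δ ≥ 23/29.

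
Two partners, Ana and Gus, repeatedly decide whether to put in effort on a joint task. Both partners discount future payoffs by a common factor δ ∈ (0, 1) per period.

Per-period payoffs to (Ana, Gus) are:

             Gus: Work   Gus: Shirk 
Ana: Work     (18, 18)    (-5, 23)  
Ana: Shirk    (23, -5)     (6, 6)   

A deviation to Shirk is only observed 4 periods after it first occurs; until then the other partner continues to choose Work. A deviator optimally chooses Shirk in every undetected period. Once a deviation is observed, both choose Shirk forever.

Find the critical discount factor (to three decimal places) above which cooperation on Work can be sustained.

A deviator earns 23 for 4 periods, then 6 forever; cooperating earns 18 forever. Multiplying the IC by (1−δ):
18 ≥ 23(1−δ^4) + 6δ^4, so 17·δ^4 ≥ 5 and δ^4 ≥ 5/17.
δ ≥ (5/17)^(1/4) ≈ 0.736.

0.736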